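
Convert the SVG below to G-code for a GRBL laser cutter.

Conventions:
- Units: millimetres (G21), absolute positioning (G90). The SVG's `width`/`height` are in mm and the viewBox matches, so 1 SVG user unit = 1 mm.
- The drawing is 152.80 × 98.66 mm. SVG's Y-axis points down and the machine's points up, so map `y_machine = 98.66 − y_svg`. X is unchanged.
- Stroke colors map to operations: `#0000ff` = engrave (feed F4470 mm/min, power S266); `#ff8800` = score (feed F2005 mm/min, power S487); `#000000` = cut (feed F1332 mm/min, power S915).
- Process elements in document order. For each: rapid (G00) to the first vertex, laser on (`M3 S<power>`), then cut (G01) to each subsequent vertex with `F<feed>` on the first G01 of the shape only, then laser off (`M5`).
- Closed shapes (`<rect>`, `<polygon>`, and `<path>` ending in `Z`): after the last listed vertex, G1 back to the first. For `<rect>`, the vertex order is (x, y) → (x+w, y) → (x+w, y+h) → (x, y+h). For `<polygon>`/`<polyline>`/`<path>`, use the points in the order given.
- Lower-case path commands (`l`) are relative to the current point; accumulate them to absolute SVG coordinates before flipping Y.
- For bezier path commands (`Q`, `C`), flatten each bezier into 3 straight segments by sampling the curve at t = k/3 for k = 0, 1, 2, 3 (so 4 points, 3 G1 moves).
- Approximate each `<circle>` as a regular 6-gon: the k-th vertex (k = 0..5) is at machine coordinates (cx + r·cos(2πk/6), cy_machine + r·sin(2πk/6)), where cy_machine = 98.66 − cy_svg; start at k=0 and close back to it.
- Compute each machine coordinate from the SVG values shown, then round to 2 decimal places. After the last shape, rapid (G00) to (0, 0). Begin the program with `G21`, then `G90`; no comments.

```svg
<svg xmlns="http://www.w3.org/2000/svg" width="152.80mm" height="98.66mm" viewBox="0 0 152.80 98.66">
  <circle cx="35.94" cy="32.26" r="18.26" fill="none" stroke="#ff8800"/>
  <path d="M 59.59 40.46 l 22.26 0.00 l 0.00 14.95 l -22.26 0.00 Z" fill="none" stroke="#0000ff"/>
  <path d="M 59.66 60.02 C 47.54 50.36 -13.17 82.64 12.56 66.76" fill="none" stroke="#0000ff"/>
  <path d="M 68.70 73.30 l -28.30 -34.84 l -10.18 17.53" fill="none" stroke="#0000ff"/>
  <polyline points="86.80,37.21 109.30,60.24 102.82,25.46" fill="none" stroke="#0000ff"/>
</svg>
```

viewBox `0 0 152.80 98.66` with mm width/height → 1 unit = 1 mm. Flip: y_m = 98.66 − y_svg.

**Shape 1** — `<circle>` circle, stroke `#ff8800` → score (S487, F2005). Machine vertices: (54.20,66.40) → (45.07,82.21) → (26.81,82.21) → (17.68,66.40) → (26.81,50.59) → (45.07,50.59) → (54.20,66.40). Closed: final G1 returns to the first vertex.

**Shape 2** — `<path>` rectangle, stroke `#0000ff` → engrave (S266, F4470). Machine vertices: (59.59,58.20) → (81.85,58.20) → (81.85,43.25) → (59.59,43.25) → (59.59,58.20). Closed: final G1 returns to the first vertex.

**Shape 3** — `<path>` cubic bezier, stroke `#0000ff` → engrave (S266, F4470). Control points (SVG): P0=(59.66,60.02), P1=(47.54,50.36), P2=(-13.17,82.64), P3=(12.56,66.76); sampled at t=k/3. Machine vertices: (59.66,38.64) → (36.34,37.66) → (10.64,28.74) → (12.56,31.90). Open path.

**Shape 4** — `<path>` open polyline, stroke `#0000ff` → engrave (S266, F4470). Machine vertices: (68.70,25.36) → (40.40,60.20) → (30.22,42.67). Open path.

**Shape 5** — `<polyline>` open polyline, stroke `#0000ff` → engrave (S266, F4470). Machine vertices: (86.80,61.45) → (109.30,38.42) → (102.82,73.20). Open path.

G21
G90
G00 X54.20 Y66.40
M3 S487
G01 X45.07 Y82.21 F2005
G01 X26.81 Y82.21
G01 X17.68 Y66.40
G01 X26.81 Y50.59
G01 X45.07 Y50.59
G01 X54.20 Y66.40
M5
G00 X59.59 Y58.20
M3 S266
G01 X81.85 Y58.20 F4470
G01 X81.85 Y43.25
G01 X59.59 Y43.25
G01 X59.59 Y58.20
M5
G00 X59.66 Y38.64
M3 S266
G01 X36.34 Y37.66 F4470
G01 X10.64 Y28.74
G01 X12.56 Y31.90
M5
G00 X68.70 Y25.36
M3 S266
G01 X40.40 Y60.20 F4470
G01 X30.22 Y42.67
M5
G00 X86.80 Y61.45
M3 S266
G01 X109.30 Y38.42 F4470
G01 X102.82 Y73.20
M5
G00 X0.00 Y0.00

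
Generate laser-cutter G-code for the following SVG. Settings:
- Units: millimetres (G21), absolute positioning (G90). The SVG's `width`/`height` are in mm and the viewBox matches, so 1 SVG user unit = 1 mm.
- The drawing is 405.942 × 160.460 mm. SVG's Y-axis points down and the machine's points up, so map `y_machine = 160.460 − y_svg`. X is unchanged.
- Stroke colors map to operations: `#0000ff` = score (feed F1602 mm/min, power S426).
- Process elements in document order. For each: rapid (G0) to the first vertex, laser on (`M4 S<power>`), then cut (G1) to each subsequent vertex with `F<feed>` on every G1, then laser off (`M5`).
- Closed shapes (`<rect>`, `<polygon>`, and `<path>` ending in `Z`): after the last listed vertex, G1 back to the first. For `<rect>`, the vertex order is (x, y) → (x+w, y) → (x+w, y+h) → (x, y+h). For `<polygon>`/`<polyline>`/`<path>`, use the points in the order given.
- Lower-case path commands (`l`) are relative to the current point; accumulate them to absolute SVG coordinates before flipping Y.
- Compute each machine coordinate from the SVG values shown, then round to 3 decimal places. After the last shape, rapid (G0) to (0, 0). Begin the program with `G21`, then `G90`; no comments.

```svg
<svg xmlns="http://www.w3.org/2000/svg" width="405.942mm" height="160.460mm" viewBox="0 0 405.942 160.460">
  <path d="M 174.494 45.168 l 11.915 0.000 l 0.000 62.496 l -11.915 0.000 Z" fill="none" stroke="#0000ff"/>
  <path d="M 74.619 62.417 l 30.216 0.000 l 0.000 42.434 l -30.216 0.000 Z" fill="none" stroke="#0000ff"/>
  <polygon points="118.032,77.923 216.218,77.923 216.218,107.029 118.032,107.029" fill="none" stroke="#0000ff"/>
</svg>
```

viewBox `0 0 405.942 160.460` with mm width/height → 1 unit = 1 mm. Flip: y_m = 160.460 − y_svg.

**Shape 1** — `<path>` rectangle, stroke `#0000ff` → score (S426, F1602). Machine vertices: (174.494,115.292) → (186.409,115.292) → (186.409,52.796) → (174.494,52.796) → (174.494,115.292). Closed: final G1 returns to the first vertex.

**Shape 2** — `<path>` rectangle, stroke `#0000ff` → score (S426, F1602). Machine vertices: (74.619,98.043) → (104.835,98.043) → (104.835,55.609) → (74.619,55.609) → (74.619,98.043). Closed: final G1 returns to the first vertex.

**Shape 3** — `<polygon>` rectangle, stroke `#0000ff` → score (S426, F1602). Machine vertices: (118.032,82.537) → (216.218,82.537) → (216.218,53.431) → (118.032,53.431) → (118.032,82.537). Closed: final G1 returns to the first vertex.

G21
G90
G0 X174.494 Y115.292
M4 S426
G1 X186.409 Y115.292 F1602
G1 X186.409 Y52.796 F1602
G1 X174.494 Y52.796 F1602
G1 X174.494 Y115.292 F1602
M5
G0 X74.619 Y98.043
M4 S426
G1 X104.835 Y98.043 F1602
G1 X104.835 Y55.609 F1602
G1 X74.619 Y55.609 F1602
G1 X74.619 Y98.043 F1602
M5
G0 X118.032 Y82.537
M4 S426
G1 X216.218 Y82.537 F1602
G1 X216.218 Y53.431 F1602
G1 X118.032 Y53.431 F1602
G1 X118.032 Y82.537 F1602
M5
G0 X0.000 Y0.000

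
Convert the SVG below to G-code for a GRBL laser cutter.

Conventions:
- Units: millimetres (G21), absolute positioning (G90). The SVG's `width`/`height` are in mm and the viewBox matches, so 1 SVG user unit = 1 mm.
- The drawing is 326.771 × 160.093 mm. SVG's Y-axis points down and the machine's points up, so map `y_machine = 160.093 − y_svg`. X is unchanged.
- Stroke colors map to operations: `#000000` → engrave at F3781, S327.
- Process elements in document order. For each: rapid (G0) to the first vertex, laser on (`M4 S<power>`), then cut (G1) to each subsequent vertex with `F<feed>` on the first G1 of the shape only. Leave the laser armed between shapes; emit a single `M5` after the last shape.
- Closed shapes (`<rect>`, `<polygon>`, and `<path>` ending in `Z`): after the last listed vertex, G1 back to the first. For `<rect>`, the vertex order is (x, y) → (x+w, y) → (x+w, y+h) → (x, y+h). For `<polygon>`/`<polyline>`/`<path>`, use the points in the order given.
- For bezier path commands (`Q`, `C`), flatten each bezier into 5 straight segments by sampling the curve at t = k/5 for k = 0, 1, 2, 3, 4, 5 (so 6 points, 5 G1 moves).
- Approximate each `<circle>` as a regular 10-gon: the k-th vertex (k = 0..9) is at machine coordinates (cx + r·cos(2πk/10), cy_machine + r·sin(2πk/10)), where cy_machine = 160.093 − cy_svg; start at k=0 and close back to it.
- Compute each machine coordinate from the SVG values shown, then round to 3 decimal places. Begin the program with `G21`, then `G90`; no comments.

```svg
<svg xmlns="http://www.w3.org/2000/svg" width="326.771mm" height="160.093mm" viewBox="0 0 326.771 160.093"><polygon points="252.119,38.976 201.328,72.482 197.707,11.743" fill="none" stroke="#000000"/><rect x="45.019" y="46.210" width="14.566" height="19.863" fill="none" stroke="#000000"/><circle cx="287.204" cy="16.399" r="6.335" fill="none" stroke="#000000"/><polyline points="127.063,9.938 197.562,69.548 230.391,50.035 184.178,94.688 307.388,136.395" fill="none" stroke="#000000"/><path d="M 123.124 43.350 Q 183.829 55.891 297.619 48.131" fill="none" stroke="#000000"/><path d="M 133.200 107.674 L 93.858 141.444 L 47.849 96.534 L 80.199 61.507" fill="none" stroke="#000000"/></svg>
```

G21
G90
G0 X252.119 Y121.117
M4 S327
G1 X201.328 Y87.611 F3781
G1 X197.707 Y148.350
G1 X252.119 Y121.117
G0 X45.019 Y113.883
M4 S327
G1 X59.585 Y113.883 F3781
G1 X59.585 Y94.020
G1 X45.019 Y94.020
G1 X45.019 Y113.883
G0 X293.539 Y143.694
M4 S327
G1 X292.329 Y147.418 F3781
G1 X289.162 Y149.719
G1 X285.246 Y149.719
G1 X282.079 Y147.418
G1 X280.869 Y143.694
G1 X282.079 Y139.970
G1 X285.246 Y137.669
G1 X289.162 Y137.669
G1 X292.329 Y139.970
G1 X293.539 Y143.694
G0 X127.063 Y150.155
M4 S327
G1 X197.562 Y90.545 F3781
G1 X230.391 Y110.058
G1 X184.178 Y65.405
G1 X307.388 Y23.698
G0 X123.124 Y116.743
M4 S327
G1 X149.529 Y112.539 F3781
G1 X180.182 Y109.958
G1 X215.081 Y109.002
G1 X254.226 Y109.670
G1 X297.619 Y111.962
G0 X133.200 Y52.419
M4 S327
G1 X93.858 Y18.649 F3781
G1 X47.849 Y63.559
G1 X80.199 Y98.586
M5

viewBox `0 0 326.771 160.093` with mm width/height → 1 unit = 1 mm. Flip: y_m = 160.093 − y_svg.

**Shape 1** — `<polygon>` regular polygon, stroke `#000000` → engrave (S327, F3781). Machine vertices: (252.119,121.117) → (201.328,87.611) → (197.707,148.350) → (252.119,121.117). Closed: final G1 returns to the first vertex.

**Shape 2** — `<rect>` rectangle, stroke `#000000` → engrave (S327, F3781). Machine vertices: (45.019,113.883) → (59.585,113.883) → (59.585,94.020) → (45.019,94.020) → (45.019,113.883). Closed: final G1 returns to the first vertex.

**Shape 3** — `<circle>` circle, stroke `#000000` → engrave (S327, F3781). Machine vertices: (293.539,143.694) → (292.329,147.418) → (289.162,149.719) → (285.246,149.719) → (282.079,147.418) → (280.869,143.694) → (282.079,139.970) → (285.246,137.669) → (289.162,137.669) → (292.329,139.970) → (293.539,143.694). Closed: final G1 returns to the first vertex.

**Shape 4** — `<polyline>` open polyline, stroke `#000000` → engrave (S327, F3781). Machine vertices: (127.063,150.155) → (197.562,90.545) → (230.391,110.058) → (184.178,65.405) → (307.388,23.698). Open path.

**Shape 5** — `<path>` quadratic bezier, stroke `#000000` → engrave (S327, F3781). Control points (SVG): P0=(123.124,43.350), P1=(183.829,55.891), P2=(297.619,48.131); sampled at t=k/5. Machine vertices: (123.124,116.743) → (149.529,112.539) → (180.182,109.958) → (215.081,109.002) → (254.226,109.670) → (297.619,111.962). Open path.

**Shape 6** — `<path>` open polyline, stroke `#000000` → engrave (S327, F3781). Machine vertices: (133.200,52.419) → (93.858,18.649) → (47.849,63.559) → (80.199,98.586). Open path.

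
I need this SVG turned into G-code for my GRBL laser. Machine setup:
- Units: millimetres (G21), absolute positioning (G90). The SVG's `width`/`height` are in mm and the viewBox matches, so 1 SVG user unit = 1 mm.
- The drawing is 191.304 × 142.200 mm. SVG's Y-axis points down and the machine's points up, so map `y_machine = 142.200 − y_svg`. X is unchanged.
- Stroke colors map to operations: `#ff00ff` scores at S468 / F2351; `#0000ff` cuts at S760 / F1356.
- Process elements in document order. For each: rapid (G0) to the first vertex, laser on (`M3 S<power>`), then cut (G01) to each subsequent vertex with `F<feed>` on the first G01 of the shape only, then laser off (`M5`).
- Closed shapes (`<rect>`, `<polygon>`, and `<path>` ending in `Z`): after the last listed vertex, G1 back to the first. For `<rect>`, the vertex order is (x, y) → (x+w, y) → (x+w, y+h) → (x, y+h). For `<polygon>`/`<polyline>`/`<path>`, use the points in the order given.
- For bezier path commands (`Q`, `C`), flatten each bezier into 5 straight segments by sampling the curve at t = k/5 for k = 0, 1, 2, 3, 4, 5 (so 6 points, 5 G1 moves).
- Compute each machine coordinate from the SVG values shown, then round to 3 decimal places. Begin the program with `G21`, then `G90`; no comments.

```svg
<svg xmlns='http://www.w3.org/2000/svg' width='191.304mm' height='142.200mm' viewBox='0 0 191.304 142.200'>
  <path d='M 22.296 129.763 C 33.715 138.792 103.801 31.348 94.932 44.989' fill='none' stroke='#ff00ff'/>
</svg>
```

1 u = 1 mm; y_m = 142.200 − y.

[1] `<path>` cubic bezier, #ff00ff→score S468 F2351: (22.296,12.437) → (35.086,19.096) → (55.351,42.306) → (76.484,70.663) → (91.880,92.766) → (94.932,97.211)

G21
G90
G0 X22.296 Y12.437
M3 S468
G01 X35.086 Y19.096 F2351
G01 X55.351 Y42.306
G01 X76.484 Y70.663
G01 X91.880 Y92.766
G01 X94.932 Y97.211
M5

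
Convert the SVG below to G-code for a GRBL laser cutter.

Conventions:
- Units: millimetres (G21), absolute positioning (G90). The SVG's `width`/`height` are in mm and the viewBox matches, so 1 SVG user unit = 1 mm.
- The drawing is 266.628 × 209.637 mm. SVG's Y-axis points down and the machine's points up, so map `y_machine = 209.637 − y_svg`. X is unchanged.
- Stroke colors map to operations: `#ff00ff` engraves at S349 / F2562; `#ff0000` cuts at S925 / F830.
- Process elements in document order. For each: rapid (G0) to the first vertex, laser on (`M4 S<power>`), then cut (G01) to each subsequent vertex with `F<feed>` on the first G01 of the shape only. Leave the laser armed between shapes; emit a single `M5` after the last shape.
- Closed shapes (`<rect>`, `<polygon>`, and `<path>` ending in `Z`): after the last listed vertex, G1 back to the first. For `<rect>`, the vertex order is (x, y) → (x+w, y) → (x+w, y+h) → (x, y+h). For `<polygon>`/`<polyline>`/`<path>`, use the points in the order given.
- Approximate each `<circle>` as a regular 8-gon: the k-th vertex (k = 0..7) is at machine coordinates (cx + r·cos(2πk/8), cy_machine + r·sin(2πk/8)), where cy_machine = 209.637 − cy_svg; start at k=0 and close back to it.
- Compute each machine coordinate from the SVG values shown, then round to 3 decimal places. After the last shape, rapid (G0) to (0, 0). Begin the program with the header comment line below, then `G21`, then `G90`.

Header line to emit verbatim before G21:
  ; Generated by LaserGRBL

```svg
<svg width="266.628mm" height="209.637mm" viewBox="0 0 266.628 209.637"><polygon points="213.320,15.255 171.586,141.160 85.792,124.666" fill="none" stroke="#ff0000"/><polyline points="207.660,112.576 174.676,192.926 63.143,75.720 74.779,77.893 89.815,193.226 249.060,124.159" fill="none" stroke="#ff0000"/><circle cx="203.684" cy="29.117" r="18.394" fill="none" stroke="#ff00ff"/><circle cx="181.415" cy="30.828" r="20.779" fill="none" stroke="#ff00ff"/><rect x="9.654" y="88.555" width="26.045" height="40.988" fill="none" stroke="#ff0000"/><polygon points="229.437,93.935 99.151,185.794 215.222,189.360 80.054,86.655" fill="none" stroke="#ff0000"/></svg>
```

1 u = 1 mm; y_m = 209.637 − y.

[1] `<polygon>` closed polygon, #ff0000→cut S925 F830: (213.320,194.382) → (171.586,68.477) → (85.792,84.971) → (213.320,194.382) (closed)

[2] `<polyline>` open polyline, #ff0000→cut S925 F830: (207.660,97.061) → (174.676,16.711) → (63.143,133.917) → (74.779,131.744) → (89.815,16.411) → (249.060,85.478)

[3] `<circle>` circle, #ff00ff→engrave S349 F2562: (222.078,180.520) → (216.691,193.527) → (203.684,198.914) → (190.677,193.527) → (185.290,180.520) → (190.677,167.513) → (203.684,162.126) → (216.691,167.513) → (222.078,180.520) (closed)

[4] `<circle>` circle, #ff00ff→engrave S349 F2562: (202.194,178.809) → (196.108,193.502) → (181.415,199.588) → (166.722,193.502) → (160.636,178.809) → (166.722,164.116) → (181.415,158.030) → (196.108,164.116) → (202.194,178.809) (closed)

[5] `<rect>` rectangle, #ff0000→cut S925 F830: (9.654,121.082) → (35.699,121.082) → (35.699,80.094) → (9.654,80.094) → (9.654,121.082) (closed)

[6] `<polygon>` closed polygon, #ff0000→cut S925 F830: (229.437,115.702) → (99.151,23.843) → (215.222,20.277) → (80.054,122.982) → (229.437,115.702) (closed)

; Generated by LaserGRBL
G21
G90
G0 X213.320 Y194.382
M4 S925
G01 X171.586 Y68.477 F830
G01 X85.792 Y84.971
G01 X213.320 Y194.382
G0 X207.660 Y97.061
M4 S925
G01 X174.676 Y16.711 F830
G01 X63.143 Y133.917
G01 X74.779 Y131.744
G01 X89.815 Y16.411
G01 X249.060 Y85.478
G0 X222.078 Y180.520
M4 S349
G01 X216.691 Y193.527 F2562
G01 X203.684 Y198.914
G01 X190.677 Y193.527
G01 X185.290 Y180.520
G01 X190.677 Y167.513
G01 X203.684 Y162.126
G01 X216.691 Y167.513
G01 X222.078 Y180.520
G0 X202.194 Y178.809
M4 S349
G01 X196.108 Y193.502 F2562
G01 X181.415 Y199.588
G01 X166.722 Y193.502
G01 X160.636 Y178.809
G01 X166.722 Y164.116
G01 X181.415 Y158.030
G01 X196.108 Y164.116
G01 X202.194 Y178.809
G0 X9.654 Y121.082
M4 S925
G01 X35.699 Y121.082 F830
G01 X35.699 Y80.094
G01 X9.654 Y80.094
G01 X9.654 Y121.082
G0 X229.437 Y115.702
M4 S925
G01 X99.151 Y23.843 F830
G01 X215.222 Y20.277
G01 X80.054 Y122.982
G01 X229.437 Y115.702
M5
G0 X0.000 Y0.000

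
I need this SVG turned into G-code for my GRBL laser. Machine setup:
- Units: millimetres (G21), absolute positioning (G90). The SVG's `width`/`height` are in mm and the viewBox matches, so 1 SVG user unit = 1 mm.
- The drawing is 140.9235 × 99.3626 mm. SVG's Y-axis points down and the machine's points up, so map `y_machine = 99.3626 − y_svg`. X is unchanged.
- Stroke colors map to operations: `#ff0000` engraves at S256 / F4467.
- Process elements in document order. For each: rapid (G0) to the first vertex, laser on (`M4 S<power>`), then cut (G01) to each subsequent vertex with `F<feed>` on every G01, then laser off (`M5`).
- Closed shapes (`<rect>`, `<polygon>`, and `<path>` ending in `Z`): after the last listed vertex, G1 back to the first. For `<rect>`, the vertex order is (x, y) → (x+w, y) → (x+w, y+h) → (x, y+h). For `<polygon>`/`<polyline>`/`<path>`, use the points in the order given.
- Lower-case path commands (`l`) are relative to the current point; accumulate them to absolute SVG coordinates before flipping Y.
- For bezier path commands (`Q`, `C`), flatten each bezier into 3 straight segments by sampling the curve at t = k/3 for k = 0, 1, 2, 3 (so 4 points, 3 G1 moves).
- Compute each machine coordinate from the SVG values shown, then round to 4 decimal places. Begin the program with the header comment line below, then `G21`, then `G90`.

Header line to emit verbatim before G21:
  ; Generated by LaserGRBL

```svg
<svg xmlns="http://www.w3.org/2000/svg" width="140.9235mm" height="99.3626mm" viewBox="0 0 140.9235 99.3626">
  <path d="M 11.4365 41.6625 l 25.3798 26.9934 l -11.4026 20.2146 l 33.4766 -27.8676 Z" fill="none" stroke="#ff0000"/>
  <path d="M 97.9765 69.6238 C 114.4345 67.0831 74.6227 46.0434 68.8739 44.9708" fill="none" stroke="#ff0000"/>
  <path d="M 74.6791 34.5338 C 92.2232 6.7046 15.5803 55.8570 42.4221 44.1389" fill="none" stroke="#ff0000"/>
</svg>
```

; Generated by LaserGRBL
G21
G90
G0 X11.4365 Y57.7001
M4 S256
G01 X36.8163 Y30.7067 F4467
G01 X25.4137 Y10.4921 F4467
G01 X58.8903 Y38.3597 F4467
G01 X11.4365 Y57.7001 F4467
M5
G0 X97.9765 Y29.7388
M4 S256
G01 X99.0236 Y37.0212 F4467
G01 X82.6314 Y48.0882 F4467
G01 X68.8739 Y54.3918 F4467
M5
G0 X74.6791 Y64.8288
M4 S256
G01 X68.1487 Y72.1031 F4467
G01 X42.7540 Y58.6901 F4467
G01 X42.4221 Y55.2237 F4467
M5

Since the viewBox matches the mm dimensions, user units are millimetres directly. The only transform is the Y-flip y_m = 99.3626 − y_svg.

Shape 1 is a closed polygon drawn with `<path>`. Its stroke #ff0000 means engrave at S256, F4467. After flipping Y the toolpath is (11.4365,57.7001) → (36.8163,30.7067) → (25.4137,10.4921) → (58.8903,38.3597) → (11.4365,57.7001), returning to the start.

Shape 2 is a cubic bezier drawn with `<path>`. Its stroke #ff0000 means engrave at S256, F4467. After flipping Y the toolpath is (97.9765,29.7388) → (99.0236,37.0212) → (82.6314,48.0882) → (68.8739,54.3918).

Shape 3 is a cubic bezier drawn with `<path>`. Its stroke #ff0000 means engrave at S256, F4467. After flipping Y the toolpath is (74.6791,64.8288) → (68.1487,72.1031) → (42.7540,58.6901) → (42.4221,55.2237).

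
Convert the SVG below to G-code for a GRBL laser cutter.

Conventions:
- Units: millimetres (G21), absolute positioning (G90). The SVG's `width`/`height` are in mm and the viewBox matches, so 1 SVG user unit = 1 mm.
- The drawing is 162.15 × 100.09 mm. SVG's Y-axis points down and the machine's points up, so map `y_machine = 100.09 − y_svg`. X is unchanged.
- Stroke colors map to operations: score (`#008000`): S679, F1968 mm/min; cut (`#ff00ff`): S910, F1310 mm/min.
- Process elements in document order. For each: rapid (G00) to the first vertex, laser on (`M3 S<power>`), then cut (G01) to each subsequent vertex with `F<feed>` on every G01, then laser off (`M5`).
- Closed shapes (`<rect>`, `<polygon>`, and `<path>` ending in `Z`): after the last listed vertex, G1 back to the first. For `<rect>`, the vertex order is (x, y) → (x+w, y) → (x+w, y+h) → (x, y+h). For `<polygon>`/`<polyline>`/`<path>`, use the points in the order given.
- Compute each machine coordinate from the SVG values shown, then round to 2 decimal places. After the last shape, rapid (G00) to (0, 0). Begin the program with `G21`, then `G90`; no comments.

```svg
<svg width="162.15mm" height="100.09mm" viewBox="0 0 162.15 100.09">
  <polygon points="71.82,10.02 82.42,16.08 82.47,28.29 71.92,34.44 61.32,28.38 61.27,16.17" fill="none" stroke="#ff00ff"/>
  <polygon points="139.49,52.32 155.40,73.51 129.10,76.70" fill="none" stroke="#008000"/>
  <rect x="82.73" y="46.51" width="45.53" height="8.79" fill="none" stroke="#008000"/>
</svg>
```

viewBox `0 0 162.15 100.09` with mm width/height → 1 unit = 1 mm. Flip: y_m = 100.09 − y_svg.

**Shape 1** — `<polygon>` regular polygon, stroke `#ff00ff` → cut (S910, F1310). Machine vertices: (71.82,90.07) → (82.42,84.01) → (82.47,71.80) → (71.92,65.65) → (61.32,71.71) → (61.27,83.92) → (71.82,90.07). Closed: final G1 returns to the first vertex.

**Shape 2** — `<polygon>` regular polygon, stroke `#008000` → score (S679, F1968). Machine vertices: (139.49,47.77) → (155.40,26.58) → (129.10,23.39) → (139.49,47.77). Closed: final G1 returns to the first vertex.

**Shape 3** — `<rect>` rectangle, stroke `#008000` → score (S679, F1968). Machine vertices: (82.73,53.58) → (128.26,53.58) → (128.26,44.79) → (82.73,44.79) → (82.73,53.58). Closed: final G1 returns to the first vertex.

G21
G90
G00 X71.82 Y90.07
M3 S910
G01 X82.42 Y84.01 F1310
G01 X82.47 Y71.80 F1310
G01 X71.92 Y65.65 F1310
G01 X61.32 Y71.71 F1310
G01 X61.27 Y83.92 F1310
G01 X71.82 Y90.07 F1310
M5
G00 X139.49 Y47.77
M3 S679
G01 X155.40 Y26.58 F1968
G01 X129.10 Y23.39 F1968
G01 X139.49 Y47.77 F1968
M5
G00 X82.73 Y53.58
M3 S679
G01 X128.26 Y53.58 F1968
G01 X128.26 Y44.79 F1968
G01 X82.73 Y44.79 F1968
G01 X82.73 Y53.58 F1968
M5
G00 X0.00 Y0.00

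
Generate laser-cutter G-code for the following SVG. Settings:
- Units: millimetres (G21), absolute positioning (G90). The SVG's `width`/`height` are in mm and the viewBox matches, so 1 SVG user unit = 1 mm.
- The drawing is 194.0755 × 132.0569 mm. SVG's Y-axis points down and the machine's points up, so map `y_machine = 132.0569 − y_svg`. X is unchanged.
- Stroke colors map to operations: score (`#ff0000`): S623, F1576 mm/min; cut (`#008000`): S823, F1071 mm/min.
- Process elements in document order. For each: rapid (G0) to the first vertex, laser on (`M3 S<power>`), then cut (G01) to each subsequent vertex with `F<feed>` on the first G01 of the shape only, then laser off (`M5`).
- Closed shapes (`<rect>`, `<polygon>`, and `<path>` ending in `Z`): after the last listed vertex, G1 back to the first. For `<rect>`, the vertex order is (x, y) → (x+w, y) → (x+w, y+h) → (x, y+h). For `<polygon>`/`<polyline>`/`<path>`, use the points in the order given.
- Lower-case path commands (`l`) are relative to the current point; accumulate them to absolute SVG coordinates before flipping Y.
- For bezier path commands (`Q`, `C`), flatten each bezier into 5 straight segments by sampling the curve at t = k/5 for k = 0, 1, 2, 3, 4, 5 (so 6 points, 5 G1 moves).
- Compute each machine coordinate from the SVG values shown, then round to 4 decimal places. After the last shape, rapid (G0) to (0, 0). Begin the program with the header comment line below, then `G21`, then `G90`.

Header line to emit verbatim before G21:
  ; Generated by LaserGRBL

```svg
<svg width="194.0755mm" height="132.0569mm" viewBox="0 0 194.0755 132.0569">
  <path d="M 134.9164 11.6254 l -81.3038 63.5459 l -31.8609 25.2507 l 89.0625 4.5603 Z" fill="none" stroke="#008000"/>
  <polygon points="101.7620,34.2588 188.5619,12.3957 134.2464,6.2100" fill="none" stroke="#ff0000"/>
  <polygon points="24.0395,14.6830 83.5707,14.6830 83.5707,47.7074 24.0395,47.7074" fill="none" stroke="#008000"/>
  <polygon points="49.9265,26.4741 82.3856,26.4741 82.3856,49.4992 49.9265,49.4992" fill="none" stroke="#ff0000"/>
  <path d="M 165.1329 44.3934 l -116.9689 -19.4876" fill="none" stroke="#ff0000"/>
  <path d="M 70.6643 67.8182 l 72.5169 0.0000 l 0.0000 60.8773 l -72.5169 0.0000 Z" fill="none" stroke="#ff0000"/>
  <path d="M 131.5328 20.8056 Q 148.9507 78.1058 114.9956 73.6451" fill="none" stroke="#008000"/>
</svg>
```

1 u = 1 mm; y_m = 132.0569 − y.

[1] `<path>` closed polygon, #008000→cut S823 F1071: (134.9164,120.4315) → (53.6126,56.8856) → (21.7517,31.6349) → (110.8142,27.0746) → (134.9164,120.4315) (closed)

[2] `<polygon>` closed polygon, #ff0000→score S623 F1576: (101.7620,97.7981) → (188.5619,119.6612) → (134.2464,125.8469) → (101.7620,97.7981) (closed)

[3] `<polygon>` rectangle, #008000→cut S823 F1071: (24.0395,117.3739) → (83.5707,117.3739) → (83.5707,84.3495) → (24.0395,84.3495) → (24.0395,117.3739) (closed)

[4] `<polygon>` rectangle, #ff0000→score S623 F1576: (49.9265,105.5828) → (82.3856,105.5828) → (82.3856,82.5577) → (49.9265,82.5577) → (49.9265,105.5828) (closed)

[5] `<path>` line segment, #ff0000→score S623 F1576: (165.1329,87.6635) → (48.1640,107.1511)

[6] `<path>` rectangle, #ff0000→score S623 F1576: (70.6643,64.2387) → (143.1812,64.2387) → (143.1812,3.3614) → (70.6643,3.3614) → (70.6643,64.2387) (closed)

[7] `<path>` quadratic bezier, #008000→cut S823 F1071: (131.5328,111.2513) → (136.4450,90.8017) → (137.2474,75.2929) → (133.9400,64.7250) → (126.5227,59.0980) → (114.9956,58.4118)

; Generated by LaserGRBL
G21
G90
G0 X134.9164 Y120.4315
M3 S823
G01 X53.6126 Y56.8856 F1071
G01 X21.7517 Y31.6349
G01 X110.8142 Y27.0746
G01 X134.9164 Y120.4315
M5
G0 X101.7620 Y97.7981
M3 S623
G01 X188.5619 Y119.6612 F1576
G01 X134.2464 Y125.8469
G01 X101.7620 Y97.7981
M5
G0 X24.0395 Y117.3739
M3 S823
G01 X83.5707 Y117.3739 F1071
G01 X83.5707 Y84.3495
G01 X24.0395 Y84.3495
G01 X24.0395 Y117.3739
M5
G0 X49.9265 Y105.5828
M3 S623
G01 X82.3856 Y105.5828 F1576
G01 X82.3856 Y82.5577
G01 X49.9265 Y82.5577
G01 X49.9265 Y105.5828
M5
G0 X165.1329 Y87.6635
M3 S623
G01 X48.1640 Y107.1511 F1576
M5
G0 X70.6643 Y64.2387
M3 S623
G01 X143.1812 Y64.2387 F1576
G01 X143.1812 Y3.3614
G01 X70.6643 Y3.3614
G01 X70.6643 Y64.2387
M5
G0 X131.5328 Y111.2513
M3 S823
G01 X136.4450 Y90.8017 F1071
G01 X137.2474 Y75.2929
G01 X133.9400 Y64.7250
G01 X126.5227 Y59.0980
G01 X114.9956 Y58.4118
M5
G0 X0.0000 Y0.0000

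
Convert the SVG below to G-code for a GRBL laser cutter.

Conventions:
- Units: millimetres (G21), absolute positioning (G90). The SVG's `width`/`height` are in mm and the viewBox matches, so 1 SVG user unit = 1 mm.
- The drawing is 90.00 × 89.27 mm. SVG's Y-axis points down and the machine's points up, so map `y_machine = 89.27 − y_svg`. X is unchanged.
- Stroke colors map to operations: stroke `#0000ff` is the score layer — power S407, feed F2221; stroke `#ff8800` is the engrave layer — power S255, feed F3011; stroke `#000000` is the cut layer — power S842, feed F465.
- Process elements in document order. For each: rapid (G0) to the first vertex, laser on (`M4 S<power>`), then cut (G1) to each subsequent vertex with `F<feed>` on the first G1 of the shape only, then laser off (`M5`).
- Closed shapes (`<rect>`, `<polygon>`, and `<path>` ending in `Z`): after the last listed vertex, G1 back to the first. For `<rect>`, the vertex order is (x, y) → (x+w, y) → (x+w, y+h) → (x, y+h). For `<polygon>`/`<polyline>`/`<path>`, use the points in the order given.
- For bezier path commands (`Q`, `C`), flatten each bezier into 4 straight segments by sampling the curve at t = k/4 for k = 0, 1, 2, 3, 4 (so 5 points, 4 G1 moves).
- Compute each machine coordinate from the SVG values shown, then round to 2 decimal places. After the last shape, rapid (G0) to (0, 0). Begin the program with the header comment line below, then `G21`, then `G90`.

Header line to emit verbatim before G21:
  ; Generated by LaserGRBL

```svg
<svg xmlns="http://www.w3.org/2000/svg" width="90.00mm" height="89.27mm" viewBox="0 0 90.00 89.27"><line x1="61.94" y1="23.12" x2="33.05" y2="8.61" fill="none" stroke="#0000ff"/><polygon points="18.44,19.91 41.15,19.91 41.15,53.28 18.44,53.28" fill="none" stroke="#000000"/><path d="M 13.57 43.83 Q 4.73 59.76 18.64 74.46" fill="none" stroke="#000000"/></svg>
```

; Generated by LaserGRBL
G21
G90
G0 X61.94 Y66.15
M4 S407
G1 X33.05 Y80.66 F2221
M5
G0 X18.44 Y69.36
M4 S842
G1 X41.15 Y69.36 F465
G1 X41.15 Y35.99
G1 X18.44 Y35.99
G1 X18.44 Y69.36
M5
G0 X13.57 Y45.44
M4 S842
G1 X10.57 Y37.55 F465
G1 X10.42 Y29.82
G1 X13.11 Y22.24
G1 X18.64 Y14.81
M5
G0 X0.00 Y0.00

1 u = 1 mm; y_m = 89.27 − y.

[1] `<line>` line segment, #0000ff→score S407 F2221: (61.94,66.15) → (33.05,80.66)

[2] `<polygon>` rectangle, #000000→cut S842 F465: (18.44,69.36) → (41.15,69.36) → (41.15,35.99) → (18.44,35.99) → (18.44,69.36) (closed)

[3] `<path>` quadratic bezier, #000000→cut S842 F465: (13.57,45.44) → (10.57,37.55) → (10.42,29.82) → (13.11,22.24) → (18.64,14.81)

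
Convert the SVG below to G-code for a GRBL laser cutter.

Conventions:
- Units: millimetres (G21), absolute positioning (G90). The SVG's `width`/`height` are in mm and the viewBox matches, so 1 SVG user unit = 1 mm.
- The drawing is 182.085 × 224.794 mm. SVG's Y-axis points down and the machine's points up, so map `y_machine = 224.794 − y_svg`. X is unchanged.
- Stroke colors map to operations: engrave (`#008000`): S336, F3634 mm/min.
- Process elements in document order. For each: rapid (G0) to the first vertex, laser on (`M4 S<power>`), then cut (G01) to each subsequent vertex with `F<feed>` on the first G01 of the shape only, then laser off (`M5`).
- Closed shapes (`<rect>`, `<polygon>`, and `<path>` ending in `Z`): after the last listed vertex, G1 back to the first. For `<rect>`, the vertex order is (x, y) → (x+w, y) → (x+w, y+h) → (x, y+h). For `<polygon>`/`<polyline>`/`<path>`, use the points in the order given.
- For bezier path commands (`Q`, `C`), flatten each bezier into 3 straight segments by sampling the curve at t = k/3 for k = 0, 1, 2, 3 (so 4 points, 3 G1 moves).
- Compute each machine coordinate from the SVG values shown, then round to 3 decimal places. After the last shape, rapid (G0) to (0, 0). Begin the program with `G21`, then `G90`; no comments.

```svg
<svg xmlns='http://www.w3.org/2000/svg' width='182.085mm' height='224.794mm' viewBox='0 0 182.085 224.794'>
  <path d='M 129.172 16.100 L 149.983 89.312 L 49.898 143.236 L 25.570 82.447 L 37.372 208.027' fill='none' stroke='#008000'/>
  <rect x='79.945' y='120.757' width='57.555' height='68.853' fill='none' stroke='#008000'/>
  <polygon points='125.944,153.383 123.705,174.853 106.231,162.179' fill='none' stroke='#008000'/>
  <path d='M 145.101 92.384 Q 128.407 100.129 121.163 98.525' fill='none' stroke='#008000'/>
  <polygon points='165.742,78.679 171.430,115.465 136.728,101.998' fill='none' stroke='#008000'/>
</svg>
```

G21
G90
G0 X129.172 Y208.694
M4 S336
G01 X149.983 Y135.482 F3634
G01 X49.898 Y81.558
G01 X25.570 Y142.347
G01 X37.372 Y16.767
M5
G0 X79.945 Y104.037
M4 S336
G01 X137.500 Y104.037 F3634
G01 X137.500 Y35.184
G01 X79.945 Y35.184
G01 X79.945 Y104.037
M5
G0 X125.944 Y71.411
M4 S336
G01 X123.705 Y49.941 F3634
G01 X106.231 Y62.615
G01 X125.944 Y71.411
M5
G0 X145.101 Y132.410
M4 S336
G01 X135.022 Y128.285 F3634
G01 X127.042 Y126.238
G01 X121.163 Y126.269
M5
G0 X165.742 Y146.115
M4 S336
G01 X171.430 Y109.329 F3634
G01 X136.728 Y122.796
G01 X165.742 Y146.115
M5
G0 X0.000 Y0.000

viewBox `0 0 182.085 224.794` with mm width/height → 1 unit = 1 mm. Flip: y_m = 224.794 − y_svg.

**Shape 1** — `<path>` open polyline, stroke `#008000` → engrave (S336, F3634). Machine vertices: (129.172,208.694) → (149.983,135.482) → (49.898,81.558) → (25.570,142.347) → (37.372,16.767). Open path.

**Shape 2** — `<rect>` rectangle, stroke `#008000` → engrave (S336, F3634). Machine vertices: (79.945,104.037) → (137.500,104.037) → (137.500,35.184) → (79.945,35.184) → (79.945,104.037). Closed: final G1 returns to the first vertex.

**Shape 3** — `<polygon>` regular polygon, stroke `#008000` → engrave (S336, F3634). Machine vertices: (125.944,71.411) → (123.705,49.941) → (106.231,62.615) → (125.944,71.411). Closed: final G1 returns to the first vertex.

**Shape 4** — `<path>` quadratic bezier, stroke `#008000` → engrave (S336, F3634). Control points (SVG): P0=(145.101,92.384), P1=(128.407,100.129), P2=(121.163,98.525); sampled at t=k/3. Machine vertices: (145.101,132.410) → (135.022,128.285) → (127.042,126.238) → (121.163,126.269). Open path.

**Shape 5** — `<polygon>` regular polygon, stroke `#008000` → engrave (S336, F3634). Machine vertices: (165.742,146.115) → (171.430,109.329) → (136.728,122.796) → (165.742,146.115). Closed: final G1 returns to the first vertex.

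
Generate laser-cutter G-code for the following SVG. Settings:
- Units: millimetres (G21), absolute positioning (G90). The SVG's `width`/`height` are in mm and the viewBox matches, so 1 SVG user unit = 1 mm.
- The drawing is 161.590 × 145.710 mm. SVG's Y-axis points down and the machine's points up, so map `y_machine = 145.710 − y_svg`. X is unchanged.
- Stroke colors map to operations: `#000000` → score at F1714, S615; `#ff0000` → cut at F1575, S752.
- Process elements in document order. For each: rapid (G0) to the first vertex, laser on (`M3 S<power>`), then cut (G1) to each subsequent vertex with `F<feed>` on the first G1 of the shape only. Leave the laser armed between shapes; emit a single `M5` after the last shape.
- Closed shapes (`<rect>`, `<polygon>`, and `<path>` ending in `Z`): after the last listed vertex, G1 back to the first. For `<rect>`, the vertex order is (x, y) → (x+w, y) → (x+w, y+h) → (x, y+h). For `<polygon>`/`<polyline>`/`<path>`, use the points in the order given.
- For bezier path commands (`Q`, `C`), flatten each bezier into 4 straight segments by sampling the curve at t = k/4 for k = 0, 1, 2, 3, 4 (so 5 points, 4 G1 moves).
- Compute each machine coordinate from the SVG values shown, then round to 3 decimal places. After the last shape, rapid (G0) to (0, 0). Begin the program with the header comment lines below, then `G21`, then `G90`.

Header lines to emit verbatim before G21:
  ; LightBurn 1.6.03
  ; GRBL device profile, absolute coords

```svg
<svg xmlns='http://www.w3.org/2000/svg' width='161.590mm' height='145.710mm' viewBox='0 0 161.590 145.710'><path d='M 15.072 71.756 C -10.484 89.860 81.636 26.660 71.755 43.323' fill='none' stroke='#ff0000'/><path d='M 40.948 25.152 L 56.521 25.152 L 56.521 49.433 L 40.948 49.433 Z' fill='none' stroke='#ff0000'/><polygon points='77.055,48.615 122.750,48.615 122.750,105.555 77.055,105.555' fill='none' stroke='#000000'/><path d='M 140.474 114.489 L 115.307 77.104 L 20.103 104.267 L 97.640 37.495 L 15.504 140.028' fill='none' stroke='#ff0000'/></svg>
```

Since the viewBox matches the mm dimensions, user units are millimetres directly. The only transform is the Y-flip y_m = 145.710 − y_svg.

Shape 1 is a cubic bezier drawn with `<path>`. Its stroke #ff0000 means cut at S752, F1575. After flipping Y the toolpath is (15.072,73.954) → (14.537,73.102) → (37.535,87.630) → (63.473,102.428) → (71.755,102.387).

Shape 2 is a rectangle drawn with `<path>`. Its stroke #ff0000 means cut at S752, F1575. After flipping Y the toolpath is (40.948,120.558) → (56.521,120.558) → (56.521,96.277) → (40.948,96.277) → (40.948,120.558), returning to the start.

Shape 3 is a rectangle drawn with `<polygon>`. Its stroke #000000 means score at S615, F1714. After flipping Y the toolpath is (77.055,97.095) → (122.750,97.095) → (122.750,40.155) → (77.055,40.155) → (77.055,97.095), returning to the start.

Shape 4 is a open polyline drawn with `<path>`. Its stroke #ff0000 means cut at S752, F1575. After flipping Y the toolpath is (140.474,31.221) → (115.307,68.606) → (20.103,41.443) → (97.640,108.215) → (15.504,5.682).

; LightBurn 1.6.03
; GRBL device profile, absolute coords
G21
G90
G0 X15.072 Y73.954
M3 S752
G1 X14.537 Y73.102 F1575
G1 X37.535 Y87.630
G1 X63.473 Y102.428
G1 X71.755 Y102.387
G0 X40.948 Y120.558
M3 S752
G1 X56.521 Y120.558 F1575
G1 X56.521 Y96.277
G1 X40.948 Y96.277
G1 X40.948 Y120.558
G0 X77.055 Y97.095
M3 S615
G1 X122.750 Y97.095 F1714
G1 X122.750 Y40.155
G1 X77.055 Y40.155
G1 X77.055 Y97.095
G0 X140.474 Y31.221
M3 S752
G1 X115.307 Y68.606 F1575
G1 X20.103 Y41.443
G1 X97.640 Y108.215
G1 X15.504 Y5.682
M5
G0 X0.000 Y0.000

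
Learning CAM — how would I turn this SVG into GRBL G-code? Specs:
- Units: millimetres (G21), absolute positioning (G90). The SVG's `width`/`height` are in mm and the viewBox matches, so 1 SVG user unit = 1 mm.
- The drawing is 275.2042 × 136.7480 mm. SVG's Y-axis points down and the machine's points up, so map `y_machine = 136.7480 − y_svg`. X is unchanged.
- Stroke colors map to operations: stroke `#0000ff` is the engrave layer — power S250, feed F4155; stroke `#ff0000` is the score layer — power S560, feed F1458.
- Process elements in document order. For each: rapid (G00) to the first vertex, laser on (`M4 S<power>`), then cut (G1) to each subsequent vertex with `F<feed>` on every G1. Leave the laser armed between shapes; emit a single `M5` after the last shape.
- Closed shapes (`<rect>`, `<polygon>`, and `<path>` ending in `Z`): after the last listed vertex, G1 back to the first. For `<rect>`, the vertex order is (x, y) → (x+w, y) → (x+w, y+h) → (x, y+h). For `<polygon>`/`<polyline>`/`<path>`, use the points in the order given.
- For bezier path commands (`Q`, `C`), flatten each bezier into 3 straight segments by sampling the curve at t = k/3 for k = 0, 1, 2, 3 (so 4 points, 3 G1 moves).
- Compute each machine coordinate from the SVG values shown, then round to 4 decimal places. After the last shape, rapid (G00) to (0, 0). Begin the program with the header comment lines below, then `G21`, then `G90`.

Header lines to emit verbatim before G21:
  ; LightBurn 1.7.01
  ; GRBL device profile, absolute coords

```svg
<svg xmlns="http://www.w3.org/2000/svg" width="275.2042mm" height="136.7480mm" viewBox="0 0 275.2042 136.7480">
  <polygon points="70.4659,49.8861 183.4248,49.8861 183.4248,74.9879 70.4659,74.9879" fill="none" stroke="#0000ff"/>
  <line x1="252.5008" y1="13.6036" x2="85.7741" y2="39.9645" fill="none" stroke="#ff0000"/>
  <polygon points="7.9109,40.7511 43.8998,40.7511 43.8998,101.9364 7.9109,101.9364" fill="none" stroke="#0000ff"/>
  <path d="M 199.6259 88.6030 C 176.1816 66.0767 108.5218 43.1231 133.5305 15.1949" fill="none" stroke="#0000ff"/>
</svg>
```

Since the viewBox matches the mm dimensions, user units are millimetres directly. The only transform is the Y-flip y_m = 136.7480 − y_svg.

Shape 1 is a rectangle drawn with `<polygon>`. Its stroke #0000ff means engrave at S250, F4155. After flipping Y the toolpath is (70.4659,86.8619) → (183.4248,86.8619) → (183.4248,61.7601) → (70.4659,61.7601) → (70.4659,86.8619), returning to the start.

Shape 2 is a line segment drawn with `<line>`. Its stroke #ff0000 means score at S560, F1458. After flipping Y the toolpath is (252.5008,123.1444) → (85.7741,96.7835).

Shape 3 is a rectangle drawn with `<polygon>`. Its stroke #0000ff means engrave at S250, F4155. After flipping Y the toolpath is (7.9109,95.9969) → (43.8998,95.9969) → (43.8998,34.8116) → (7.9109,34.8116) → (7.9109,95.9969), returning to the start.

Shape 4 is a cubic bezier drawn with `<path>`. Its stroke #0000ff means engrave at S250, F4155. After flipping Y the toolpath is (199.6259,48.1450) → (166.5129,70.9822) → (134.3415,95.1147) → (133.5305,121.5531).

; LightBurn 1.7.01
; GRBL device profile, absolute coords
G21
G90
G00 X70.4659 Y86.8619
M4 S250
G1 X183.4248 Y86.8619 F4155
G1 X183.4248 Y61.7601 F4155
G1 X70.4659 Y61.7601 F4155
G1 X70.4659 Y86.8619 F4155
G00 X252.5008 Y123.1444
M4 S560
G1 X85.7741 Y96.7835 F1458
G00 X7.9109 Y95.9969
M4 S250
G1 X43.8998 Y95.9969 F4155
G1 X43.8998 Y34.8116 F4155
G1 X7.9109 Y34.8116 F4155
G1 X7.9109 Y95.9969 F4155
G00 X199.6259 Y48.1450
M4 S250
G1 X166.5129 Y70.9822 F4155
G1 X134.3415 Y95.1147 F4155
G1 X133.5305 Y121.5531 F4155
M5
G00 X0.0000 Y0.0000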